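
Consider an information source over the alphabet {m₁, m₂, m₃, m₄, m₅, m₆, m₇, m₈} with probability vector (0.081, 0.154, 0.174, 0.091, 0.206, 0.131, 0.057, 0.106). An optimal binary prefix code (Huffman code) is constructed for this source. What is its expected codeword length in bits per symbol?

Repeatedly combine the two least-probable nodes; the expected code length is the sum of the merged weights.
merge 57/1000 + 81/1000 → 69/500
merge 91/1000 + 53/500 → 197/1000
merge 131/1000 + 69/500 → 269/1000
merge 77/500 + 87/500 → 41/125
merge 197/1000 + 103/500 → 403/1000
merge 269/1000 + 41/125 → 597/1000
merge 403/1000 + 597/1000 → 1
L = 69/500 + 197/1000 + 269/1000 + 41/125 + 403/1000 + 597/1000 + 1 = 733/250 = 2.932 bits/symbol.

2.932 bits/symbol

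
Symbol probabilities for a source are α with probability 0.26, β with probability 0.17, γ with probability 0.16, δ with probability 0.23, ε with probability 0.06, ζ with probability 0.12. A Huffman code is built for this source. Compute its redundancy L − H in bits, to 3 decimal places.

0.049 bits

Entropy H = −Σ p log₂ p ≈ 2.4612 bits.
Huffman merges: 3/50+3/25→9/50; 4/25+17/100→33/100; 9/50+23/100→41/100; 13/50+33/100→59/100; 41/100+59/100→1. L = 251/100 ≈ 2.5100.
L − H = 2.5100 − 2.4612 = 0.049 bits.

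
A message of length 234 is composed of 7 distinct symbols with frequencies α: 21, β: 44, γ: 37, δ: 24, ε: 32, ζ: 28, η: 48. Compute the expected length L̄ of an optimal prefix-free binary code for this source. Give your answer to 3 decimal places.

2.795 bits/symbol

Probabilities are the counts divided by 234.
Repeatedly combine the two least-probable nodes; the expected code length is the sum of the merged weights.
merge 7/78 + 4/39 → 5/26
merge 14/117 + 16/117 → 10/39
merge 37/234 + 22/117 → 9/26
merge 5/26 + 8/39 → 31/78
merge 10/39 + 9/26 → 47/78
merge 31/78 + 47/78 → 1
L = 5/26 + 10/39 + 9/26 + 31/78 + 47/78 + 1 = 109/39 ≈ 2.795 bits/symbol.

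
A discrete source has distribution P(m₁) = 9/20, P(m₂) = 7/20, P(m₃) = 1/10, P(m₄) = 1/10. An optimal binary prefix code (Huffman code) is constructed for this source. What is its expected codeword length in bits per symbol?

1.75 bits/symbol

Repeatedly combine the two least-probable nodes; the expected code length is the sum of the merged weights.
merge 1/10 + 1/10 → 1/5
merge 1/5 + 7/20 → 11/20
merge 9/20 + 11/20 → 1
L = 1/5 + 11/20 + 1 = 7/4 = 1.75 bits/symbol.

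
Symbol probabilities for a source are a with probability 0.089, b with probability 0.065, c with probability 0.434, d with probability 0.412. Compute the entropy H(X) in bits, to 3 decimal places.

H = −Σ pᵢ log₂ pᵢ.
−0.089·log₂(0.089) = 0.3106
−0.065·log₂(0.065) = 0.2563
−0.434·log₂(0.434) = 0.5226
−0.412·log₂(0.412) = 0.5271
Sum ≈ 1.6166 → 1.617 bits.

1.617 bits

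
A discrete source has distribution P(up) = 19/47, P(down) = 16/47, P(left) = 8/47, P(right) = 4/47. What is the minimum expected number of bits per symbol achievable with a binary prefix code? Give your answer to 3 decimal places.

Repeatedly combine the two least-probable nodes; the expected code length is the sum of the merged weights.
merge 4/47 + 8/47 → 12/47
merge 12/47 + 16/47 → 28/47
merge 19/47 + 28/47 → 1
L = 12/47 + 28/47 + 1 = 87/47 ≈ 1.851 bits/symbol.

1.851 bits/symbol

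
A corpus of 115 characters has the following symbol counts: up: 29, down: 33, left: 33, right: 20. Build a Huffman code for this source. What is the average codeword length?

2 bits/symbol

Probabilities are the counts divided by 115.
Repeatedly combine the two least-probable nodes; the expected code length is the sum of the merged weights.
merge 4/23 + 29/115 → 49/115
merge 33/115 + 33/115 → 66/115
merge 49/115 + 66/115 → 1
L = 49/115 + 66/115 + 1 = 2 bits/symbol.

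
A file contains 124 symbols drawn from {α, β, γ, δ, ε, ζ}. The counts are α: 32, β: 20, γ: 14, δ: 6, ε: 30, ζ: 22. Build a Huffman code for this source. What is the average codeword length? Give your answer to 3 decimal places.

2.484 bits/symbol

Probabilities are the counts divided by 124.
Repeatedly combine the two least-probable nodes; the expected code length is the sum of the merged weights.
merge 3/62 + 7/62 → 5/31
merge 5/31 + 5/31 → 10/31
merge 11/62 + 15/62 → 13/31
merge 8/31 + 10/31 → 18/31
merge 13/31 + 18/31 → 1
L = 5/31 + 10/31 + 13/31 + 18/31 + 1 = 77/31 ≈ 2.484 bits/symbol.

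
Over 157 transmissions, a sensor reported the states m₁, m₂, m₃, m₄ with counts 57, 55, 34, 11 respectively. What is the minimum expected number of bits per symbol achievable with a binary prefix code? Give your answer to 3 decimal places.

1.924 bits/symbol

Probabilities are the counts divided by 157.
Repeatedly combine the two least-probable nodes; the expected code length is the sum of the merged weights.
merge 11/157 + 34/157 → 45/157
merge 45/157 + 55/157 → 100/157
merge 57/157 + 100/157 → 1
L = 45/157 + 100/157 + 1 = 302/157 ≈ 1.924 bits/symbol.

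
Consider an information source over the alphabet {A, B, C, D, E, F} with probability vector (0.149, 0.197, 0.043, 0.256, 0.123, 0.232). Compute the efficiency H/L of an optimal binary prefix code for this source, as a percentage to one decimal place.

Entropy H = −Σ p log₂ p ≈ 2.4303 bits.
Huffman merges: 43/1000+123/1000→83/500; 149/1000+83/500→63/200; 197/1000+29/125→429/1000; 32/125+63/200→571/1000; 429/1000+571/1000→1. L = 2481/1000 ≈ 2.4810.
Efficiency = H/L = 2.4303/2.4810 = 98.0%.

98.0%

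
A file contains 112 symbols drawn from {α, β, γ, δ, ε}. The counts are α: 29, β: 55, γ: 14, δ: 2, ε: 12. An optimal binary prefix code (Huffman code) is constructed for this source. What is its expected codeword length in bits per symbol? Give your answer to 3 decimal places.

Probabilities are the counts divided by 112.
Repeatedly combine the two least-probable nodes; the expected code length is the sum of the merged weights.
merge 1/56 + 3/28 → 1/8
merge 1/8 + 1/8 → 1/4
merge 1/4 + 29/112 → 57/112
merge 55/112 + 57/112 → 1
L = 1/8 + 1/4 + 57/112 + 1 = 211/112 ≈ 1.884 bits/symbol.

1.884 bits/symbol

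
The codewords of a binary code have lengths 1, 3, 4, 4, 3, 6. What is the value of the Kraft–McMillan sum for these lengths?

With common denominator 2^6 = 64: Σ 2^(−ℓᵢ) = 32/64 + 8/64 + 4/64 + 4/64 + 8/64 + 1/64 = 57/64 = 0.890625.

0.890625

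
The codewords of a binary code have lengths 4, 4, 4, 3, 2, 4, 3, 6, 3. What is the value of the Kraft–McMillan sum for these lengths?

0.890625

With common denominator 2^6 = 64: Σ 2^(−ℓᵢ) = 4/64 + 4/64 + 4/64 + 8/64 + 16/64 + 4/64 + 8/64 + 1/64 + 8/64 = 57/64 = 0.890625.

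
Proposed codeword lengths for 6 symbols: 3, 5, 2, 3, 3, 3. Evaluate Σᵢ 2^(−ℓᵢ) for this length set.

With common denominator 2^5 = 32: Σ 2^(−ℓᵢ) = 4/32 + 1/32 + 8/32 + 4/32 + 4/32 + 4/32 = 25/32 = 0.78125.

0.78125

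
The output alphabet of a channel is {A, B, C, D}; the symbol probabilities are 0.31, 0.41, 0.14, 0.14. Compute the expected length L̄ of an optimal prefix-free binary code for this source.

Repeatedly combine the two least-probable nodes; the expected code length is the sum of the merged weights.
merge 7/50 + 7/50 → 7/25
merge 7/25 + 31/100 → 59/100
merge 41/100 + 59/100 → 1
L = 7/25 + 59/100 + 1 = 187/100 = 1.87 bits/symbol.

1.87 bits/symbol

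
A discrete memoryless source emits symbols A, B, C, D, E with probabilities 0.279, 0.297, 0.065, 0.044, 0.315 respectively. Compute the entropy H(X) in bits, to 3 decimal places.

2.014 bits

H = −Σ pᵢ log₂ pᵢ.
−0.279·log₂(0.279) = 0.5138
−0.297·log₂(0.297) = 0.5202
−0.065·log₂(0.065) = 0.2563
−0.044·log₂(0.044) = 0.1983
−0.315·log₂(0.315) = 0.5250
Sum ≈ 2.0136 → 2.014 bits.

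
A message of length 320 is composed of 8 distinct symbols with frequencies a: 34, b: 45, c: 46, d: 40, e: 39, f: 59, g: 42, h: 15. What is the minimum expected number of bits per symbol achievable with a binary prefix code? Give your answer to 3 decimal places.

2.969 bits/symbol

Probabilities are the counts divided by 320.
Repeatedly combine the two least-probable nodes; the expected code length is the sum of the merged weights.
merge 3/64 + 17/160 → 49/320
merge 39/320 + 1/8 → 79/320
merge 21/160 + 9/64 → 87/320
merge 23/160 + 49/320 → 19/64
merge 59/320 + 79/320 → 69/160
merge 87/320 + 19/64 → 91/160
merge 69/160 + 91/160 → 1
L = 49/320 + 79/320 + 87/320 + 19/64 + 69/160 + 91/160 + 1 = 95/32 ≈ 2.969 bits/symbol.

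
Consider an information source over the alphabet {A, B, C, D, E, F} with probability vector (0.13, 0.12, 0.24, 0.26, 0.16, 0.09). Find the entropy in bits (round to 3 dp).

2.485 bits

H = −Σ pᵢ log₂ pᵢ.
−0.13·log₂(0.13) = 0.3826
−0.12·log₂(0.12) = 0.3671
−0.24·log₂(0.24) = 0.4941
−0.26·log₂(0.26) = 0.5053
−0.16·log₂(0.16) = 0.4230
−0.09·log₂(0.09) = 0.3127
Sum ≈ 2.4848 → 2.485 bits.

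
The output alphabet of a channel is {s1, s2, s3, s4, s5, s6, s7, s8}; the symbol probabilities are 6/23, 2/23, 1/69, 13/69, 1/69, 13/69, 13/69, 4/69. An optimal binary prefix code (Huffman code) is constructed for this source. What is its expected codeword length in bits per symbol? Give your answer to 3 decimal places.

2.652 bits/symbol

Repeatedly combine the two least-probable nodes; the expected code length is the sum of the merged weights.
merge 1/69 + 1/69 → 2/69
merge 2/69 + 4/69 → 2/23
merge 2/23 + 2/23 → 4/23
merge 4/23 + 13/69 → 25/69
merge 13/69 + 13/69 → 26/69
merge 6/23 + 25/69 → 43/69
merge 26/69 + 43/69 → 1
L = 2/69 + 2/23 + 4/23 + 25/69 + 26/69 + 43/69 + 1 = 61/23 ≈ 2.652 bits/symbol.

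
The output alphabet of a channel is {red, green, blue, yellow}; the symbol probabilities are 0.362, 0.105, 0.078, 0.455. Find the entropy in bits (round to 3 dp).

H = −Σ pᵢ log₂ pᵢ.
−0.362·log₂(0.362) = 0.5307
−0.105·log₂(0.105) = 0.3414
−0.078·log₂(0.078) = 0.2871
−0.455·log₂(0.455) = 0.5169
Sum ≈ 1.6761 → 1.676 bits.

1.676 bits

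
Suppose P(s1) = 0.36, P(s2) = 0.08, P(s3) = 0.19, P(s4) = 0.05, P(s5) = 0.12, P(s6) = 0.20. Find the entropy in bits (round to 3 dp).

2.325 bits

H = −Σ pᵢ log₂ pᵢ.
−0.36·log₂(0.36) = 0.5306
−0.08·log₂(0.08) = 0.2915
−0.19·log₂(0.19) = 0.4552
−0.05·log₂(0.05) = 0.2161
−0.12·log₂(0.12) = 0.3671
−0.20·log₂(0.20) = 0.4644
Sum ≈ 2.3249 → 2.325 bits.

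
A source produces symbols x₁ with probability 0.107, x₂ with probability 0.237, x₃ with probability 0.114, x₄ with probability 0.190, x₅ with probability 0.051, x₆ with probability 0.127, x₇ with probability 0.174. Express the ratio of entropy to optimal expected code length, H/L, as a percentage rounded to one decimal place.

98.3%

Entropy H = −Σ p log₂ p ≈ 2.6857 bits.
Huffman merges: 51/1000+107/1000→79/500; 57/500+127/1000→241/1000; 79/500+87/500→83/250; 19/100+237/1000→427/1000; 241/1000+83/250→573/1000; 427/1000+573/1000→1. L = 2731/1000 ≈ 2.7310.
Efficiency = H/L = 2.6857/2.7310 = 98.3%.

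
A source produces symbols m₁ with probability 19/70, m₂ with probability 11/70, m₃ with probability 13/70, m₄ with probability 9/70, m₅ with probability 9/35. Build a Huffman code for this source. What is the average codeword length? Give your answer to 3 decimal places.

Repeatedly combine the two least-probable nodes; the expected code length is the sum of the merged weights.
merge 9/70 + 11/70 → 2/7
merge 13/70 + 9/35 → 31/70
merge 19/70 + 2/7 → 39/70
merge 31/70 + 39/70 → 1
L = 2/7 + 31/70 + 39/70 + 1 = 16/7 ≈ 2.286 bits/symbol.

2.286 bits/symbol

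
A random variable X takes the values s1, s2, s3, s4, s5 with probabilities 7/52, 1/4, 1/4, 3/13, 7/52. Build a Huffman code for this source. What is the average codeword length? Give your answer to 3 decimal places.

2.269 bits/symbol

Repeatedly combine the two least-probable nodes; the expected code length is the sum of the merged weights.
merge 7/52 + 7/52 → 7/26
merge 3/13 + 1/4 → 25/52
merge 1/4 + 7/26 → 27/52
merge 25/52 + 27/52 → 1
L = 7/26 + 25/52 + 27/52 + 1 = 59/26 ≈ 2.269 bits/symbol.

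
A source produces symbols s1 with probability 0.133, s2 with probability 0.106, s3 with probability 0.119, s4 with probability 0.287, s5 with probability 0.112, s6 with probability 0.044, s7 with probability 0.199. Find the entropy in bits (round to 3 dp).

2.628 bits

H = −Σ pᵢ log₂ pᵢ.
−0.133·log₂(0.133) = 0.3871
−0.106·log₂(0.106) = 0.3432
−0.119·log₂(0.119) = 0.3654
−0.287·log₂(0.287) = 0.5169
−0.112·log₂(0.112) = 0.3537
−0.044·log₂(0.044) = 0.1983
−0.199·log₂(0.199) = 0.4635
Sum ≈ 2.6281 → 2.628 bits.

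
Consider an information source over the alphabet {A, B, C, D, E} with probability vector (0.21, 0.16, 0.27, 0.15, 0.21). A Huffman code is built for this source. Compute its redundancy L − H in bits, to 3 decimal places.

0.021 bits

Entropy H = −Σ p log₂ p ≈ 2.2892 bits.
Huffman merges: 3/20+4/25→31/100; 21/100+21/100→21/50; 27/100+31/100→29/50; 21/50+29/50→1. L = 231/100 ≈ 2.3100.
L − H = 2.3100 − 2.2892 = 0.021 bits.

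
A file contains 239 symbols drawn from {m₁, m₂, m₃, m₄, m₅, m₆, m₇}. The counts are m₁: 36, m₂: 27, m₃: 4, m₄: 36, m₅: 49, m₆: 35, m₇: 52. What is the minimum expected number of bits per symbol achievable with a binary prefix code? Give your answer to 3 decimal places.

2.707 bits/symbol

Probabilities are the counts divided by 239.
Repeatedly combine the two least-probable nodes; the expected code length is the sum of the merged weights.
merge 4/239 + 27/239 → 31/239
merge 31/239 + 35/239 → 66/239
merge 36/239 + 36/239 → 72/239
merge 49/239 + 52/239 → 101/239
merge 66/239 + 72/239 → 138/239
merge 101/239 + 138/239 → 1
L = 31/239 + 66/239 + 72/239 + 101/239 + 138/239 + 1 = 647/239 ≈ 2.707 bits/symbol.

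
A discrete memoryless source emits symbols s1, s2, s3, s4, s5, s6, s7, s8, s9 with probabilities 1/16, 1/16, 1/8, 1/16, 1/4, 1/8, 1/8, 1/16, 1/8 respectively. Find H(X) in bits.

3 bits

Each probability is a power of 1/2, so log₂(1/p) is an integer.
H = Σ p·log₂(1/p) = 1/16·4 + 1/16·4 + 1/8·3 + 1/16·4 + 1/4·2 + 1/8·3 + 1/8·3 + 1/16·4 + 1/8·3 = 3 bits.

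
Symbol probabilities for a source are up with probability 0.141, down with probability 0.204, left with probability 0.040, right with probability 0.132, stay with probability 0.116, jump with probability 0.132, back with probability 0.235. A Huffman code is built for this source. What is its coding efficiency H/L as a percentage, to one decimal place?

98.4%

Entropy H = −Σ p log₂ p ≈ 2.6748 bits.
Huffman merges: 1/25+29/250→39/250; 33/250+33/250→33/125; 141/1000+39/250→297/1000; 51/250+47/200→439/1000; 33/125+297/1000→561/1000; 439/1000+561/1000→1. L = 2717/1000 ≈ 2.7170.
Efficiency = H/L = 2.6748/2.7170 = 98.4%.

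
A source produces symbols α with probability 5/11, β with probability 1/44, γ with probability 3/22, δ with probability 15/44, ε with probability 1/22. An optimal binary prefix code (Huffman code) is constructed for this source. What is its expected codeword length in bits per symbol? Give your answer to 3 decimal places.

Repeatedly combine the two least-probable nodes; the expected code length is the sum of the merged weights.
merge 1/44 + 1/22 → 3/44
merge 3/44 + 3/22 → 9/44
merge 9/44 + 15/44 → 6/11
merge 5/11 + 6/11 → 1
L = 3/44 + 9/44 + 6/11 + 1 = 20/11 ≈ 1.818 bits/symbol.

1.818 bits/symbol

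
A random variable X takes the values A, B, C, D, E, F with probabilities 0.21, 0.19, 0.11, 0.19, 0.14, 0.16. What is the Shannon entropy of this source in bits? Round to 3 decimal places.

H = −Σ pᵢ log₂ pᵢ.
−0.21·log₂(0.21) = 0.4728
−0.19·log₂(0.19) = 0.4552
−0.11·log₂(0.11) = 0.3503
−0.19·log₂(0.19) = 0.4552
−0.14·log₂(0.14) = 0.3971
−0.16·log₂(0.16) = 0.4230
Sum ≈ 2.5537 → 2.554 bits.

2.554 bits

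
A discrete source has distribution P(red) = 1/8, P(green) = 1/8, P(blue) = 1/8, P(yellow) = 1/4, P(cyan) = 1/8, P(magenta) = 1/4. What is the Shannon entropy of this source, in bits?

2.5 bits

Each probability is a power of 1/2, so log₂(1/p) is an integer.
H = Σ p·log₂(1/p) = 1/8·3 + 1/8·3 + 1/8·3 + 1/4·2 + 1/8·3 + 1/4·2 = 2.5 bits.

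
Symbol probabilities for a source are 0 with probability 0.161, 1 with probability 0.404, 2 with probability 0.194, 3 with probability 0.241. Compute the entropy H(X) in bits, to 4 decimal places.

1.9062 bits

H = −Σ pᵢ log₂ pᵢ.
−0.161·log₂(0.161) = 0.4242
−0.404·log₂(0.404) = 0.5283
−0.194·log₂(0.194) = 0.4590
−0.241·log₂(0.241) = 0.4947
Sum ≈ 1.9062 → 1.9062 bits.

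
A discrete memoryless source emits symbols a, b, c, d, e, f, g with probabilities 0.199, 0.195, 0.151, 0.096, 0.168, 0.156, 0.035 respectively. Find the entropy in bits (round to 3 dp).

H = −Σ pᵢ log₂ pᵢ.
−0.199·log₂(0.199) = 0.4635
−0.195·log₂(0.195) = 0.4599
−0.151·log₂(0.151) = 0.4118
−0.096·log₂(0.096) = 0.3246
−0.168·log₂(0.168) = 0.4323
−0.156·log₂(0.156) = 0.4181
−0.035·log₂(0.035) = 0.1693
Sum ≈ 2.6796 → 2.680 bits.

2.680 bits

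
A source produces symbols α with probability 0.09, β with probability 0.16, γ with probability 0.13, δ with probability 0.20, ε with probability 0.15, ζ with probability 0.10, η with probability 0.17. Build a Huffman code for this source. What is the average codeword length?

2.8 bits/symbol

Repeatedly combine the two least-probable nodes; the expected code length is the sum of the merged weights.
merge 9/100 + 1/10 → 19/100
merge 13/100 + 3/20 → 7/25
merge 4/25 + 17/100 → 33/100
merge 19/100 + 1/5 → 39/100
merge 7/25 + 33/100 → 61/100
merge 39/100 + 61/100 → 1
L = 19/100 + 7/25 + 33/100 + 39/100 + 61/100 + 1 = 14/5 = 2.8 bits/symbol.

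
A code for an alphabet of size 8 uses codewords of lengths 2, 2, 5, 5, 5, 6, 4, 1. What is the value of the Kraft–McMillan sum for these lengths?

1.171875

With common denominator 2^6 = 64: Σ 2^(−ℓᵢ) = 16/64 + 16/64 + 2/64 + 2/64 + 2/64 + 1/64 + 4/64 + 32/64 = 75/64 = 1.171875.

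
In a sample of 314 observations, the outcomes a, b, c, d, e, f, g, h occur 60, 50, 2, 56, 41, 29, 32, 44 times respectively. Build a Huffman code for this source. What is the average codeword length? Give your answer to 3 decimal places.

2.908 bits/symbol

Probabilities are the counts divided by 314.
Repeatedly combine the two least-probable nodes; the expected code length is the sum of the merged weights.
merge 1/157 + 29/314 → 31/314
merge 31/314 + 16/157 → 63/314
merge 41/314 + 22/157 → 85/314
merge 25/157 + 28/157 → 53/157
merge 30/157 + 63/314 → 123/314
merge 85/314 + 53/157 → 191/314
merge 123/314 + 191/314 → 1
L = 31/314 + 63/314 + 85/314 + 53/157 + 123/314 + 191/314 + 1 = 913/314 ≈ 2.908 bits/symbol.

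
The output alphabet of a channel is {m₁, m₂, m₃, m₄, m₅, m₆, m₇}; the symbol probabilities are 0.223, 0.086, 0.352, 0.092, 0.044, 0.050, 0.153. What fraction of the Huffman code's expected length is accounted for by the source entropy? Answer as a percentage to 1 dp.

97.8%

Entropy H = −Σ p log₂ p ≈ 2.4628 bits.
Huffman merges: 11/250+1/20→47/500; 43/500+23/250→89/500; 47/500+153/1000→247/1000; 89/500+223/1000→401/1000; 247/1000+44/125→599/1000; 401/1000+599/1000→1. L = 2519/1000 ≈ 2.5190.
Efficiency = H/L = 2.4628/2.5190 = 97.8%.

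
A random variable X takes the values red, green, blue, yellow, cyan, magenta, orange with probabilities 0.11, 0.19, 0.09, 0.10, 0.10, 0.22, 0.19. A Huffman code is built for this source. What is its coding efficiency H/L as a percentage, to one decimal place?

97.8%

Entropy H = −Σ p log₂ p ≈ 2.7184 bits.
Huffman merges: 9/100+1/10→19/100; 1/10+11/100→21/100; 19/100+19/100→19/50; 19/100+21/100→2/5; 11/50+19/50→3/5; 2/5+3/5→1. L = 139/50 ≈ 2.7800.
Efficiency = H/L = 2.7184/2.7800 = 97.8%.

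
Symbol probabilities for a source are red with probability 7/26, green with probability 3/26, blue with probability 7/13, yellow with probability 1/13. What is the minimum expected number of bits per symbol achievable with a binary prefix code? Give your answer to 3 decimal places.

Repeatedly combine the two least-probable nodes; the expected code length is the sum of the merged weights.
merge 1/13 + 3/26 → 5/26
merge 5/26 + 7/26 → 6/13
merge 6/13 + 7/13 → 1
L = 5/26 + 6/13 + 1 = 43/26 ≈ 1.654 bits/symbol.

1.654 bits/symbol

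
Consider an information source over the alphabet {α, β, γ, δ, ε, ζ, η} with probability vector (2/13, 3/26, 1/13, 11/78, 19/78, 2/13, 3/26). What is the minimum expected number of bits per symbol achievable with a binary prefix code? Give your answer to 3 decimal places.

Repeatedly combine the two least-probable nodes; the expected code length is the sum of the merged weights.
merge 1/13 + 3/26 → 5/26
merge 3/26 + 11/78 → 10/39
merge 2/13 + 2/13 → 4/13
merge 5/26 + 19/78 → 17/39
merge 10/39 + 4/13 → 22/39
merge 17/39 + 22/39 → 1
L = 5/26 + 10/39 + 4/13 + 17/39 + 22/39 + 1 = 215/78 ≈ 2.756 bits/symbol.

2.756 bits/symbol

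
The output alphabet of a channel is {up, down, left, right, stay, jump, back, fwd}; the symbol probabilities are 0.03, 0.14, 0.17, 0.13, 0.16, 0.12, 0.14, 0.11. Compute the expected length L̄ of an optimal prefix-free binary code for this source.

Repeatedly combine the two least-probable nodes; the expected code length is the sum of the merged weights.
merge 3/100 + 11/100 → 7/50
merge 3/25 + 13/100 → 1/4
merge 7/50 + 7/50 → 7/25
merge 7/50 + 4/25 → 3/10
merge 17/100 + 1/4 → 21/50
merge 7/25 + 3/10 → 29/50
merge 21/50 + 29/50 → 1
L = 7/50 + 1/4 + 7/25 + 3/10 + 21/50 + 29/50 + 1 = 297/100 = 2.97 bits/symbol.

2.97 bits/symbol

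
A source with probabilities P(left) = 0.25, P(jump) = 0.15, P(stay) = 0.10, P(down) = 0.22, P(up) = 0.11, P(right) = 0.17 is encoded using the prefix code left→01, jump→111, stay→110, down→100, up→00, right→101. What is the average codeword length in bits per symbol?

L̄ = Σ pᵢ·ℓᵢ = 0.25·2 + 0.15·3 + 0.10·3 + 0.22·3 + 0.11·2 + 0.17·3 = 2.64 bits/symbol.

2.64 bits/symbol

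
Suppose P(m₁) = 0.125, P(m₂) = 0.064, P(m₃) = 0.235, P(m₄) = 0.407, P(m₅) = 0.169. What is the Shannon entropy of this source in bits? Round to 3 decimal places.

H = −Σ pᵢ log₂ pᵢ.
−0.125·log₂(0.125) = 0.3750
−0.064·log₂(0.064) = 0.2538
−0.235·log₂(0.235) = 0.4910
−0.407·log₂(0.407) = 0.5278
−0.169·log₂(0.169) = 0.4335
Sum ≈ 2.0811 → 2.081 bits.

2.081 bits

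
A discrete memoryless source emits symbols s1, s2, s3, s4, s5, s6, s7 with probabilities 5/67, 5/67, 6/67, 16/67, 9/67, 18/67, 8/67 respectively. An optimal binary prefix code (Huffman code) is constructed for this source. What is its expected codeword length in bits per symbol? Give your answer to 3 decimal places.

Repeatedly combine the two least-probable nodes; the expected code length is the sum of the merged weights.
merge 5/67 + 5/67 → 10/67
merge 6/67 + 8/67 → 14/67
merge 9/67 + 10/67 → 19/67
merge 14/67 + 16/67 → 30/67
merge 18/67 + 19/67 → 37/67
merge 30/67 + 37/67 → 1
L = 10/67 + 14/67 + 19/67 + 30/67 + 37/67 + 1 = 177/67 ≈ 2.642 bits/symbol.

2.642 bits/symbol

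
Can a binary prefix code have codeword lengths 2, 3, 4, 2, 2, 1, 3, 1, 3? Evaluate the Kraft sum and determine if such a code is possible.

With common denominator 2^4 = 16: Σ 2^(−ℓᵢ) = 4/16 + 2/16 + 1/16 + 4/16 + 4/16 + 8/16 + 2/16 + 8/16 + 2/16 = 35/16 = 2.1875.
Kraft's inequality requires Σ ≤ 1; here Σ = 2.1875 > 1, so no such prefix code exists.

2.1875; no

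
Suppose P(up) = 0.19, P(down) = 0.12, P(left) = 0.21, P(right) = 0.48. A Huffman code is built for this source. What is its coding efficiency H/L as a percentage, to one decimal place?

Entropy H = −Σ p log₂ p ≈ 1.8034 bits.
Huffman merges: 3/25+19/100→31/100; 21/100+31/100→13/25; 12/25+13/25→1. L = 183/100 ≈ 1.8300.
Efficiency = H/L = 1.8034/1.8300 = 98.5%.

98.5%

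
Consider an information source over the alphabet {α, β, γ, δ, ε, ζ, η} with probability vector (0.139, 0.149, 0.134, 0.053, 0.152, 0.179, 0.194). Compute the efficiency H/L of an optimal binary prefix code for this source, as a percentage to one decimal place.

Entropy H = −Σ p log₂ p ≈ 2.7345 bits.
Huffman merges: 53/1000+67/500→187/1000; 139/1000+149/1000→36/125; 19/125+179/1000→331/1000; 187/1000+97/500→381/1000; 36/125+331/1000→619/1000; 381/1000+619/1000→1. L = 1403/500 ≈ 2.8060.
Efficiency = H/L = 2.7345/2.8060 = 97.5%.

97.5%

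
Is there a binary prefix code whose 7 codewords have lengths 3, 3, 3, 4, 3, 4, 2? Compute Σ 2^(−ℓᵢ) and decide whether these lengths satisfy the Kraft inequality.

0.875; yes

With common denominator 2^4 = 16: Σ 2^(−ℓᵢ) = 2/16 + 2/16 + 2/16 + 1/16 + 2/16 + 1/16 + 4/16 = 14/16 = 0.875.
Kraft's inequality requires Σ ≤ 1; here Σ = 0.875 ≤ 1, so such a prefix code exists.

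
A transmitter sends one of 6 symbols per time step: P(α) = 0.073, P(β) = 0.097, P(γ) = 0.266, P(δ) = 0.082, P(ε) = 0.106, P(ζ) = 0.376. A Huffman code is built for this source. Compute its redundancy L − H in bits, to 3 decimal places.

0.060 bits

Entropy H = −Σ p log₂ p ≈ 2.2800 bits.
Huffman merges: 73/1000+41/500→31/200; 97/1000+53/500→203/1000; 31/200+203/1000→179/500; 133/500+179/500→78/125; 47/125+78/125→1. L = 117/50 ≈ 2.3400.
L − H = 2.3400 − 2.2800 = 0.060 bits.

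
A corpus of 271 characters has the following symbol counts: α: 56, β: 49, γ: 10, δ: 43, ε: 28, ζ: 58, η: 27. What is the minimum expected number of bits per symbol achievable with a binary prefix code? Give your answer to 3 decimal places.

Probabilities are the counts divided by 271.
Repeatedly combine the two least-probable nodes; the expected code length is the sum of the merged weights.
merge 10/271 + 27/271 → 37/271
merge 28/271 + 37/271 → 65/271
merge 43/271 + 49/271 → 92/271
merge 56/271 + 58/271 → 114/271
merge 65/271 + 92/271 → 157/271
merge 114/271 + 157/271 → 1
L = 37/271 + 65/271 + 92/271 + 114/271 + 157/271 + 1 = 736/271 ≈ 2.716 bits/symbol.

2.716 bits/symbol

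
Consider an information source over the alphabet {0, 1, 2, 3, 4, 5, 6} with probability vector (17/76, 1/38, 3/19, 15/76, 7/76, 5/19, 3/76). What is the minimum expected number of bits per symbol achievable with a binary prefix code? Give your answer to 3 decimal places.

Repeatedly combine the two least-probable nodes; the expected code length is the sum of the merged weights.
merge 1/38 + 3/76 → 5/76
merge 5/76 + 7/76 → 3/19
merge 3/19 + 3/19 → 6/19
merge 15/76 + 17/76 → 8/19
merge 5/19 + 6/19 → 11/19
merge 8/19 + 11/19 → 1
L = 5/76 + 3/19 + 6/19 + 8/19 + 11/19 + 1 = 193/76 ≈ 2.539 bits/symbol.

2.539 bits/symbol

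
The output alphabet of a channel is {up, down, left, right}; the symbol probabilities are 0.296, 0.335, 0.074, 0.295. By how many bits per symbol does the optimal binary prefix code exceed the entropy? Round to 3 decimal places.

0.154 bits

Entropy H = −Σ p log₂ p ≈ 1.8460 bits.
Huffman merges: 37/500+59/200→369/1000; 37/125+67/200→631/1000; 369/1000+631/1000→1. L = 2 ≈ 2.0000.
L − H = 2.0000 − 1.8460 = 0.154 bits.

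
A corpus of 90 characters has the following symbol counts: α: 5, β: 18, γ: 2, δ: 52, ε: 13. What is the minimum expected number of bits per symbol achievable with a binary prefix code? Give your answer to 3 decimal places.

1.722 bits/symbol

Probabilities are the counts divided by 90.
Repeatedly combine the two least-probable nodes; the expected code length is the sum of the merged weights.
merge 1/45 + 1/18 → 7/90
merge 7/90 + 13/90 → 2/9
merge 1/5 + 2/9 → 19/45
merge 19/45 + 26/45 → 1
L = 7/90 + 2/9 + 19/45 + 1 = 31/18 ≈ 1.722 bits/symbol.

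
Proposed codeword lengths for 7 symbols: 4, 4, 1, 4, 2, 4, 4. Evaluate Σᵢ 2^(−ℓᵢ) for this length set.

With common denominator 2^4 = 16: Σ 2^(−ℓᵢ) = 1/16 + 1/16 + 8/16 + 1/16 + 4/16 + 1/16 + 1/16 = 17/16 = 1.0625.

1.0625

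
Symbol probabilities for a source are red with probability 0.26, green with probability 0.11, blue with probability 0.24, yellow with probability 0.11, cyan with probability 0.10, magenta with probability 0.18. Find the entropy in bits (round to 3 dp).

H = −Σ pᵢ log₂ pᵢ.
−0.26·log₂(0.26) = 0.5053
−0.11·log₂(0.11) = 0.3503
−0.24·log₂(0.24) = 0.4941
−0.11·log₂(0.11) = 0.3503
−0.10·log₂(0.10) = 0.3322
−0.18·log₂(0.18) = 0.4453
Sum ≈ 2.4775 → 2.477 bits.

2.477 bits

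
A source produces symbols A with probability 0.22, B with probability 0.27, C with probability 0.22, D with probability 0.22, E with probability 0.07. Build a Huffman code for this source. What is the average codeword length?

2.29 bits/symbol

Repeatedly combine the two least-probable nodes; the expected code length is the sum of the merged weights.
merge 7/100 + 11/50 → 29/100
merge 11/50 + 11/50 → 11/25
merge 27/100 + 29/100 → 14/25
merge 11/25 + 14/25 → 1
L = 29/100 + 11/25 + 14/25 + 1 = 229/100 = 2.29 bits/symbol.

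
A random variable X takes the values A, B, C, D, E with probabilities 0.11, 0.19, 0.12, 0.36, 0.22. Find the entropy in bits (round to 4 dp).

2.1838 bits

H = −Σ pᵢ log₂ pᵢ.
−0.11·log₂(0.11) = 0.3503
−0.19·log₂(0.19) = 0.4552
−0.12·log₂(0.12) = 0.3671
−0.36·log₂(0.36) = 0.5306
−0.22·log₂(0.22) = 0.4806
Sum ≈ 2.1838 → 2.1838 bits.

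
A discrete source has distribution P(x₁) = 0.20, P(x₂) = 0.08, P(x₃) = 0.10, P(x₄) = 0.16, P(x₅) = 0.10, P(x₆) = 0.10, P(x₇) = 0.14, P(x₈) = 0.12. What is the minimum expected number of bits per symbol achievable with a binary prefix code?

2.98 bits/symbol

Repeatedly combine the two least-probable nodes; the expected code length is the sum of the merged weights.
merge 2/25 + 1/10 → 9/50
merge 1/10 + 1/10 → 1/5
merge 3/25 + 7/50 → 13/50
merge 4/25 + 9/50 → 17/50
merge 1/5 + 1/5 → 2/5
merge 13/50 + 17/50 → 3/5
merge 2/5 + 3/5 → 1
L = 9/50 + 1/5 + 13/50 + 17/50 + 2/5 + 3/5 + 1 = 149/50 = 2.98 bits/symbol.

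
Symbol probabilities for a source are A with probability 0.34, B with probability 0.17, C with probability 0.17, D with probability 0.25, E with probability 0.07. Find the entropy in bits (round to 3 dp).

H = −Σ pᵢ log₂ pᵢ.
−0.34·log₂(0.34) = 0.5292
−0.17·log₂(0.17) = 0.4346
−0.17·log₂(0.17) = 0.4346
−0.25·log₂(0.25) = 0.5000
−0.07·log₂(0.07) = 0.2686
Sum ≈ 2.1669 → 2.167 bits.

2.167 bits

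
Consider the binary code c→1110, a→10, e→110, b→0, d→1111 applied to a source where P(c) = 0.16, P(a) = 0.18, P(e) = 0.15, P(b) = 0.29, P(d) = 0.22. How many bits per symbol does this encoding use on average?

2.62 bits/symbol

L̄ = Σ pᵢ·ℓᵢ = 0.16·4 + 0.18·2 + 0.15·3 + 0.29·1 + 0.22·4 = 2.62 bits/symbol.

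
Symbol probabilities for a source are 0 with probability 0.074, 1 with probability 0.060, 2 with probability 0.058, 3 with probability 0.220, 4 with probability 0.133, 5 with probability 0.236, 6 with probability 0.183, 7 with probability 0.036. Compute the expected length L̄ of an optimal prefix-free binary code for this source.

Repeatedly combine the two least-probable nodes; the expected code length is the sum of the merged weights.
merge 9/250 + 29/500 → 47/500
merge 3/50 + 37/500 → 67/500
merge 47/500 + 133/1000 → 227/1000
merge 67/500 + 183/1000 → 317/1000
merge 11/50 + 227/1000 → 447/1000
merge 59/250 + 317/1000 → 553/1000
merge 447/1000 + 553/1000 → 1
L = 47/500 + 67/500 + 227/1000 + 317/1000 + 447/1000 + 553/1000 + 1 = 693/250 = 2.772 bits/symbol.

2.772 bits/symbol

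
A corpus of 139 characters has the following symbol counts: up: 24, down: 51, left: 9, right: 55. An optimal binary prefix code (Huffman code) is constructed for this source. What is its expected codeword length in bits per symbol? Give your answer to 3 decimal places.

Probabilities are the counts divided by 139.
Repeatedly combine the two least-probable nodes; the expected code length is the sum of the merged weights.
merge 9/139 + 24/139 → 33/139
merge 33/139 + 51/139 → 84/139
merge 55/139 + 84/139 → 1
L = 33/139 + 84/139 + 1 = 256/139 ≈ 1.842 bits/symbol.

1.842 bits/symbol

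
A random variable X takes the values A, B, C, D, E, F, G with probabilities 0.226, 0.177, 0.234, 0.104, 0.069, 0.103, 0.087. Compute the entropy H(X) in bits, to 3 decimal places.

H = −Σ pᵢ log₂ pᵢ.
−0.226·log₂(0.226) = 0.4849
−0.177·log₂(0.177) = 0.4422
−0.234·log₂(0.234) = 0.4903
−0.104·log₂(0.104) = 0.3396
−0.069·log₂(0.069) = 0.2662
−0.103·log₂(0.103) = 0.3378
−0.087·log₂(0.087) = 0.3065
Sum ≈ 2.6674 → 2.667 bits.

2.667 bits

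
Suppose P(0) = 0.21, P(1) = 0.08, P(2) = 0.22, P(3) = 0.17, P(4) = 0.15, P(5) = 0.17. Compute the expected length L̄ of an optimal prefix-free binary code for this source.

2.57 bits/symbol

Repeatedly combine the two least-probable nodes; the expected code length is the sum of the merged weights.
merge 2/25 + 3/20 → 23/100
merge 17/100 + 17/100 → 17/50
merge 21/100 + 11/50 → 43/100
merge 23/100 + 17/50 → 57/100
merge 43/100 + 57/100 → 1
L = 23/100 + 17/50 + 43/100 + 57/100 + 1 = 257/100 = 2.57 bits/symbol.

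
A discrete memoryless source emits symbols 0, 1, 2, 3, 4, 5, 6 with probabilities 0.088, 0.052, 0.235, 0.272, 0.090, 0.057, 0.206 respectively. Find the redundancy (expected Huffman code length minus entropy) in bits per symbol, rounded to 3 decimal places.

0.024 bits

Entropy H = −Σ p log₂ p ≈ 2.5500 bits.
Huffman merges: 13/250+57/1000→109/1000; 11/125+9/100→89/500; 109/1000+89/500→287/1000; 103/500+47/200→441/1000; 34/125+287/1000→559/1000; 441/1000+559/1000→1. L = 1287/500 ≈ 2.5740.
L − H = 2.5740 − 2.5500 = 0.024 bits.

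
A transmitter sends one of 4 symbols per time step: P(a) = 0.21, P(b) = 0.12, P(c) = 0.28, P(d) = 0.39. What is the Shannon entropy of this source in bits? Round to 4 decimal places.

H = −Σ pᵢ log₂ pᵢ.
−0.21·log₂(0.21) = 0.4728
−0.12·log₂(0.12) = 0.3671
−0.28·log₂(0.28) = 0.5142
−0.39·log₂(0.39) = 0.5298
Sum ≈ 1.8839 → 1.8839 bits.

1.8839 bits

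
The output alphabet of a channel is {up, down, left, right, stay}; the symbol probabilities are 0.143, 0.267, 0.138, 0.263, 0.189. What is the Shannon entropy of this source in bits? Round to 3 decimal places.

H = −Σ pᵢ log₂ pᵢ.
−0.143·log₂(0.143) = 0.4012
−0.267·log₂(0.267) = 0.5087
−0.138·log₂(0.138) = 0.3943
−0.263·log₂(0.263) = 0.5068
−0.189·log₂(0.189) = 0.4543
Sum ≈ 2.2652 → 2.265 bits.

2.265 bits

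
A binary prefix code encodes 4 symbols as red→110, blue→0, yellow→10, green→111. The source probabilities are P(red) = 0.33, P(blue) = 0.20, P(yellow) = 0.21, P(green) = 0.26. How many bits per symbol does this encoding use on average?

2.39 bits/symbol

L̄ = Σ pᵢ·ℓᵢ = 0.33·3 + 0.20·1 + 0.21·2 + 0.26·3 = 2.39 bits/symbol.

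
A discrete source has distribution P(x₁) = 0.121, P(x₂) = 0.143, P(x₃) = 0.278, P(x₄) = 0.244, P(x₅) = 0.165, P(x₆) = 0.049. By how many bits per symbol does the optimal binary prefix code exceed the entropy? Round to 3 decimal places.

Entropy H = −Σ p log₂ p ≈ 2.4220 bits.
Huffman merges: 49/1000+121/1000→17/100; 143/1000+33/200→77/250; 17/100+61/250→207/500; 139/500+77/250→293/500; 207/500+293/500→1. L = 1239/500 ≈ 2.4780.
L − H = 2.4780 − 2.4220 = 0.056 bits.

0.056 bits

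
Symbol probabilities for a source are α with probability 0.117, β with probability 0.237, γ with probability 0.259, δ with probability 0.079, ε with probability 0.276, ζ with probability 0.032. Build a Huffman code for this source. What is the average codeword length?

2.339 bits/symbol

Repeatedly combine the two least-probable nodes; the expected code length is the sum of the merged weights.
merge 4/125 + 79/1000 → 111/1000
merge 111/1000 + 117/1000 → 57/250
merge 57/250 + 237/1000 → 93/200
merge 259/1000 + 69/250 → 107/200
merge 93/200 + 107/200 → 1
L = 111/1000 + 57/250 + 93/200 + 107/200 + 1 = 2339/1000 = 2.339 bits/symbol.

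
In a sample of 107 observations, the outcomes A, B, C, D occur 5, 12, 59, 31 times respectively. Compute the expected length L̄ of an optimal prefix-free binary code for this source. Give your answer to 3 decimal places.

Probabilities are the counts divided by 107.
Repeatedly combine the two least-probable nodes; the expected code length is the sum of the merged weights.
merge 5/107 + 12/107 → 17/107
merge 17/107 + 31/107 → 48/107
merge 48/107 + 59/107 → 1
L = 17/107 + 48/107 + 1 = 172/107 ≈ 1.607 bits/symbol.

1.607 bits/symbol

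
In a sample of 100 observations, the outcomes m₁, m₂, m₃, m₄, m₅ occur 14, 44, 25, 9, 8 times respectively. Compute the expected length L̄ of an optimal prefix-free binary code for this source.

2.04 bits/symbol

Probabilities are the counts divided by 100.
Repeatedly combine the two least-probable nodes; the expected code length is the sum of the merged weights.
merge 2/25 + 9/100 → 17/100
merge 7/50 + 17/100 → 31/100
merge 1/4 + 31/100 → 14/25
merge 11/25 + 14/25 → 1
L = 17/100 + 31/100 + 14/25 + 1 = 51/25 = 2.04 bits/symbol.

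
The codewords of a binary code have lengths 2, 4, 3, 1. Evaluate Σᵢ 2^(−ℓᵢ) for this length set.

With common denominator 2^4 = 16: Σ 2^(−ℓᵢ) = 4/16 + 1/16 + 2/16 + 8/16 = 15/16 = 0.9375.

0.9375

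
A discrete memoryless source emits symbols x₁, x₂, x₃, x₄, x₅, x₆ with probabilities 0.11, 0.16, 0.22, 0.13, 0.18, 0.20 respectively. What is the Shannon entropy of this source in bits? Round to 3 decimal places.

2.546 bits

H = −Σ pᵢ log₂ pᵢ.
−0.11·log₂(0.11) = 0.3503
−0.16·log₂(0.16) = 0.4230
−0.22·log₂(0.22) = 0.4806
−0.13·log₂(0.13) = 0.3826
−0.18·log₂(0.18) = 0.4453
−0.20·log₂(0.20) = 0.4644
Sum ≈ 2.5462 → 2.546 bits.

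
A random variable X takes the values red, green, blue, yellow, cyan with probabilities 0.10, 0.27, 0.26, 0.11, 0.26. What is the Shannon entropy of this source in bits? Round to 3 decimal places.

H = −Σ pᵢ log₂ pᵢ.
−0.10·log₂(0.10) = 0.3322
−0.27·log₂(0.27) = 0.5100
−0.26·log₂(0.26) = 0.5053
−0.11·log₂(0.11) = 0.3503
−0.26·log₂(0.26) = 0.5053
Sum ≈ 2.2031 → 2.203 bits.

2.203 bits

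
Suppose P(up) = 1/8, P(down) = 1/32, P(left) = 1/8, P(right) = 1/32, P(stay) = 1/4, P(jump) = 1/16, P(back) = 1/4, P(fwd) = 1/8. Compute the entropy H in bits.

2.6875 bits

Each probability is a power of 1/2, so log₂(1/p) is an integer.
H = Σ p·log₂(1/p) = 1/8·3 + 1/32·5 + 1/8·3 + 1/32·5 + 1/4·2 + 1/16·4 + 1/4·2 + 1/8·3 = 2.6875 bits.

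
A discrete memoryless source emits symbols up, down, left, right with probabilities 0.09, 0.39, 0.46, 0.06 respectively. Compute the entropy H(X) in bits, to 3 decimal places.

H = −Σ pᵢ log₂ pᵢ.
−0.09·log₂(0.09) = 0.3127
−0.39·log₂(0.39) = 0.5298
−0.46·log₂(0.46) = 0.5153
−0.06·log₂(0.06) = 0.2435
Sum ≈ 1.6013 → 1.601 bits.

1.601 bits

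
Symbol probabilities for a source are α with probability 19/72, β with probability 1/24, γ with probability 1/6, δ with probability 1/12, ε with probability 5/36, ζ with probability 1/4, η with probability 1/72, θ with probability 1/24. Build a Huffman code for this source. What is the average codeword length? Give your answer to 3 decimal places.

2.639 bits/symbol

Repeatedly combine the two least-probable nodes; the expected code length is the sum of the merged weights.
merge 1/72 + 1/24 → 1/18
merge 1/24 + 1/18 → 7/72
merge 1/12 + 7/72 → 13/72
merge 5/36 + 1/6 → 11/36
merge 13/72 + 1/4 → 31/72
merge 19/72 + 11/36 → 41/72
merge 31/72 + 41/72 → 1
L = 1/18 + 7/72 + 13/72 + 11/36 + 31/72 + 41/72 + 1 = 95/36 ≈ 2.639 bits/symbol.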